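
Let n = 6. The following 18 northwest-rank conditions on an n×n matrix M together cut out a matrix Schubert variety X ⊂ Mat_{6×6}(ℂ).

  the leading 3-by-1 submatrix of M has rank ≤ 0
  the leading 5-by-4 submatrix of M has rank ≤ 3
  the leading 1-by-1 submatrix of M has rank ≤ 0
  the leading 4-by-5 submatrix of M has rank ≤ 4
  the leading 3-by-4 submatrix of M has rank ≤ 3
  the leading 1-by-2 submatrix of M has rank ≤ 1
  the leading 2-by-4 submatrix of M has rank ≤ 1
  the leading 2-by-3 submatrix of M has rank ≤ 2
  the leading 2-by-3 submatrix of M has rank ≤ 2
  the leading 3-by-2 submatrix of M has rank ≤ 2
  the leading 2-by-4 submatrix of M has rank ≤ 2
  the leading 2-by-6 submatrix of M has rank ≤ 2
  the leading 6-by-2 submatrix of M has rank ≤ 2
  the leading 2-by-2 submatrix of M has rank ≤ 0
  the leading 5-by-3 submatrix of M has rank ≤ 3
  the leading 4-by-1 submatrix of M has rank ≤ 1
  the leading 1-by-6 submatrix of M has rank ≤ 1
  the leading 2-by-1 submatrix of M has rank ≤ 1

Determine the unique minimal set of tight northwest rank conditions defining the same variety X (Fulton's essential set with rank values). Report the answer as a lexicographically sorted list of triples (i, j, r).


Rank table r_w(6×6) implied by the 18 constraints:

  i=1: 0 | 0 | 1 | 1 | 1 | 1
  i=2: 0 | 0 | 1 | 1 | 2 | 2
  i=3: 0 | 1 | 2 | 2 | 3 | 3
  i=4: 1 | 2 | 3 | 3 | 4 | 4
  i=5: 1 | 2 | 3 | 3 | 4 | 5
  i=6: 1 | 2 | 3 | 4 | 5 | 6

second differences of R give the permutation w = (3, 5, 2, 1, 6, 4).

ℓ(w)=7; the 4 essential cells (i,j,r):

[(2, 2, 0), (2, 4, 1), (3, 1, 0), (5, 4, 3)]


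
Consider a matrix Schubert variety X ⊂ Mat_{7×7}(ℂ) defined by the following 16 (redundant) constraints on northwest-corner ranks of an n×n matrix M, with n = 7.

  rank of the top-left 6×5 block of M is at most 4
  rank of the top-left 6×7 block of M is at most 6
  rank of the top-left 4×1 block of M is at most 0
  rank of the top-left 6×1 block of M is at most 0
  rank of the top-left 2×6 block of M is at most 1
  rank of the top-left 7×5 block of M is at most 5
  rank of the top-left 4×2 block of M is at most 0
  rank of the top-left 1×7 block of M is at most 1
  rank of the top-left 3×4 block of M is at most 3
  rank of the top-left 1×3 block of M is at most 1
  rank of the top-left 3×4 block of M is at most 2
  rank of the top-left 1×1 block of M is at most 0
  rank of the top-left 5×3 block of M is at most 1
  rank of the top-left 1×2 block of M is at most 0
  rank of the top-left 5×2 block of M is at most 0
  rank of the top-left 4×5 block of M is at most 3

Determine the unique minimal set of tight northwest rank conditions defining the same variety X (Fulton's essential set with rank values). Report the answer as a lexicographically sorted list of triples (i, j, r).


Reconstructing r_w from the 16 given conditions:

  0  0  1  1  1  1  1
  0  0  1  1  1  1  2
  0  0  1  2  2  2  3
  0  0  1  2  3  3  4
  0  0  1  2  3  4  5
  0  1  2  3  4  5  6
  1  2  3  4  5  6  7

reading off 1-entries of Δ²R: w = (3, 7, 4, 5, 6, 2, 1).

3 SE-corners of the 14-cell Rothe diagram give Ess(w):

[(2, 6, 1), (5, 2, 0), (6, 1, 0)]


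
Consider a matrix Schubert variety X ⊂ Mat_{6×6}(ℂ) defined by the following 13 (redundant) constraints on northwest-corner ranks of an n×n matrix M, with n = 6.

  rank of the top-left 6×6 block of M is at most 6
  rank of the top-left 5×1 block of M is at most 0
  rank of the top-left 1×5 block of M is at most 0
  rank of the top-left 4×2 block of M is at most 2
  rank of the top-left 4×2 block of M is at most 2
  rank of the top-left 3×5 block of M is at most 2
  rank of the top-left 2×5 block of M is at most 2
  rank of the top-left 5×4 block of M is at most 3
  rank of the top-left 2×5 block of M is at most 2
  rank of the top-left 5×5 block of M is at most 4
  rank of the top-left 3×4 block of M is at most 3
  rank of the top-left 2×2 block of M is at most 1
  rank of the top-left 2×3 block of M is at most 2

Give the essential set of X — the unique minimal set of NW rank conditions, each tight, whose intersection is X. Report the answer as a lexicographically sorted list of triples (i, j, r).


Reconstructing r_w from the 13 given conditions:

  i=1: 0  0  0  0  0  1
  i=2: 0  1  1  1  1  2
  i=3: 0  1  2  2  2  3
  i=4: 0  1  2  3  3  4
  i=5: 0  1  2  3  4  5
  i=6: 1  2  3  4  5  6

giving w = (6, 2, 3, 4, 5, 1) via Δ²R.

2 SE-corners of the 9-cell Rothe diagram give Ess(w):

[(1, 5, 0), (5, 1, 0)]


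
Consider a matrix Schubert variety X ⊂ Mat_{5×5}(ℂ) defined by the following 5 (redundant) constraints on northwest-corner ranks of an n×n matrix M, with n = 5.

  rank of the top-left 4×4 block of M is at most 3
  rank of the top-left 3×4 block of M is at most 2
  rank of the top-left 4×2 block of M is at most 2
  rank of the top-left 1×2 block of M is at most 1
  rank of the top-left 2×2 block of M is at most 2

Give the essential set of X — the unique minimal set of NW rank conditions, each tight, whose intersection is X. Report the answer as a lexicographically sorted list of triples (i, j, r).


Computing R[i][j] = min implied NW-rank bound (n=5, 5 conditions):

  1 | 1 | 1 | 1 | 1
  1 | 2 | 2 | 2 | 2
  1 | 2 | 2 | 2 | 3
  1 | 2 | 3 | 3 | 4
  1 | 2 | 3 | 4 | 5

so w = (1, 2, 5, 3, 4).

|D(w)|=2, |Ess(w)|=1:

[(3, 4, 2)]


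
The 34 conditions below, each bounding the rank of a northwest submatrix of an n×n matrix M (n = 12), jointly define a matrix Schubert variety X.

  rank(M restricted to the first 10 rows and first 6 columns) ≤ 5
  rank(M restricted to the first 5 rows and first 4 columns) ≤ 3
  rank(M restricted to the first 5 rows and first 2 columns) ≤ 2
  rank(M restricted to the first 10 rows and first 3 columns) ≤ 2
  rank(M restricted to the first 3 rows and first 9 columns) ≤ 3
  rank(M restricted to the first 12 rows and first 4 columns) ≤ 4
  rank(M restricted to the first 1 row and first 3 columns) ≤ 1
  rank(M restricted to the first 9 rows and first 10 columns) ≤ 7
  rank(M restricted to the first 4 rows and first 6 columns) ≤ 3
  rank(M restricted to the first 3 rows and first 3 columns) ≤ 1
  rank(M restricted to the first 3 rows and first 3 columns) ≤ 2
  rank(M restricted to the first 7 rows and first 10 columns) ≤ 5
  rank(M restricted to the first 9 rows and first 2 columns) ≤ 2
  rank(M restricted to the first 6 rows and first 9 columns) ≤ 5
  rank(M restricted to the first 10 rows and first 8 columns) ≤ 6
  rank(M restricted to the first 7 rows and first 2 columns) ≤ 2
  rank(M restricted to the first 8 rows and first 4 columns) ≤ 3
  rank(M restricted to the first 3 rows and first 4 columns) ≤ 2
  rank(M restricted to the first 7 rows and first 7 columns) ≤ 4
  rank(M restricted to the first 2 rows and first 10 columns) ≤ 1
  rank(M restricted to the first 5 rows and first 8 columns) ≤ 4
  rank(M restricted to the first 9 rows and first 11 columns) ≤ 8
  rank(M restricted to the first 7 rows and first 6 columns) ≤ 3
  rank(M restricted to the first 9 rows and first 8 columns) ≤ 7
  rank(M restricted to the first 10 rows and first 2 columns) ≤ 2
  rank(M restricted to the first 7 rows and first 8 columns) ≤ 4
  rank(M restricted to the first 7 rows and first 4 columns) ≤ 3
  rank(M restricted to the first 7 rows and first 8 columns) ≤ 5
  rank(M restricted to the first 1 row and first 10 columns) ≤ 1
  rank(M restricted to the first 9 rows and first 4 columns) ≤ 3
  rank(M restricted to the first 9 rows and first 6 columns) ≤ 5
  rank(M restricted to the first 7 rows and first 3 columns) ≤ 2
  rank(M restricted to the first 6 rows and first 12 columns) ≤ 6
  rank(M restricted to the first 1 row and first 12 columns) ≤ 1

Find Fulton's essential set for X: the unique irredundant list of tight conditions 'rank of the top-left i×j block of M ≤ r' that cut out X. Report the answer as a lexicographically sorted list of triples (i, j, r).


Rank table r_w(12×12) implied by the 34 constraints:

  1  1  1  1  1  1  1  1  1  1  1  1
  1  1  1  1  1  1  1  1  1  1  2  2
  1  1  1  2  2  2  2  2  2  2  3  3
  1  2  2  3  3  3  3  3  3  3  4  4
  1  2  2  3  3  3  4  4  4  4  5  5
  1  2  2  3  3  3  4  4  5  5  6  6
  1  2  2  3  3  3  4  4  5  5  6  7
  1  2  2  3  4  4  5  5  6  6  7  8
  1  2  2  3  4  5  6  6  7  7  8  9
  1  2  2  3  4  5  6  6  7  8  9  10
  1  2  3  4  5  6  7  7  8  9  10  11
  1  2  3  4  5  6  7  8  9  10  11  12

the unique w with this rank table is (1, 11, 4, 2, 7, 9, 12, 5, 6, 10, 3, 8).

|D(w)|=27, |Ess(w)|=7:

[(2, 10, 1), (3, 3, 1), (7, 6, 3), (7, 8, 4), (7, 10, 5), (10, 3, 2), (10, 8, 6)]


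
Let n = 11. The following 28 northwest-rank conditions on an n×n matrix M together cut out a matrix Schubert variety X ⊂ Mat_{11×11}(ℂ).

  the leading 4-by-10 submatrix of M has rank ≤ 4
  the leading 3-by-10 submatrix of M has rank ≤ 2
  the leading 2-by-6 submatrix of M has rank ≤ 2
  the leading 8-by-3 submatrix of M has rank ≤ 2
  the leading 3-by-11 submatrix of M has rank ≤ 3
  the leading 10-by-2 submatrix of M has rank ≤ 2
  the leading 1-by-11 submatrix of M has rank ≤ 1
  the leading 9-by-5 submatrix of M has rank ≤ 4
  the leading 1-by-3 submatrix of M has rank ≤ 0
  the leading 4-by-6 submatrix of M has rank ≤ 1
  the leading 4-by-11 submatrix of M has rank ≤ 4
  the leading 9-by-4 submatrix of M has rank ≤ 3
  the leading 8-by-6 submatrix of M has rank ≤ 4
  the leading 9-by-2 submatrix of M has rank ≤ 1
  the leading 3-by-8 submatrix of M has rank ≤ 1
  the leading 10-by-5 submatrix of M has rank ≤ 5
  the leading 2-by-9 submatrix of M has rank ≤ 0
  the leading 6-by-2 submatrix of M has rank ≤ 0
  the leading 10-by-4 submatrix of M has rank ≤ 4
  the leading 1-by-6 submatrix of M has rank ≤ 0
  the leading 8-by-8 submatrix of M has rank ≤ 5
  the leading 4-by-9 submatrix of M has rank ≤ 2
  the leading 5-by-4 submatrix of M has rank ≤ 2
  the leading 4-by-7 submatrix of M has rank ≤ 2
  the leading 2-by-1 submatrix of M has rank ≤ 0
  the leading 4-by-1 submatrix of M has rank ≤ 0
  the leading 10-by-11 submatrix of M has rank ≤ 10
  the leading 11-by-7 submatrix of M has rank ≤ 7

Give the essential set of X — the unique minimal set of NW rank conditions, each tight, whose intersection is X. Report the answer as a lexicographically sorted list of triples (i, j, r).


The tightest implied rank at each (i,j), from the 28 conditions:

  R[1]: 0, 0, 0, 0, 0, 0, 0, 0, 0, 1, 1
  R[2]: 0, 0, 0, 0, 0, 0, 0, 0, 0, 1, 2
  R[3]: 0, 0, 1, 1, 1, 1, 1, 1, 1, 2, 3
  R[4]: 0, 0, 1, 1, 1, 1, 2, 2, 2, 3, 4
  R[5]: 0, 0, 1, 2, 2, 2, 3, 3, 3, 4, 5
  R[6]: 0, 0, 1, 2, 3, 3, 4, 4, 4, 5, 6
  R[7]: 1, 1, 2, 3, 4, 4, 5, 5, 5, 6, 7
  R[8]: 1, 1, 2, 3, 4, 4, 5, 5, 6, 7, 8
  R[9]: 1, 1, 2, 3, 4, 5, 6, 6, 7, 8, 9
  R[10]: 1, 2, 3, 4, 5, 6, 7, 7, 8, 9, 10
  R[11]: 1, 2, 3, 4, 5, 6, 7, 8, 9, 10, 11

hence w(1..11) = (10, 11, 3, 7, 4, 5, 1, 9, 6, 2, 8).

Fulton essential set (6 of the 33 Rothe cells):

[(2, 9, 0), (4, 6, 1), (6, 2, 0), (8, 6, 4), (8, 8, 5), (9, 2, 1)]


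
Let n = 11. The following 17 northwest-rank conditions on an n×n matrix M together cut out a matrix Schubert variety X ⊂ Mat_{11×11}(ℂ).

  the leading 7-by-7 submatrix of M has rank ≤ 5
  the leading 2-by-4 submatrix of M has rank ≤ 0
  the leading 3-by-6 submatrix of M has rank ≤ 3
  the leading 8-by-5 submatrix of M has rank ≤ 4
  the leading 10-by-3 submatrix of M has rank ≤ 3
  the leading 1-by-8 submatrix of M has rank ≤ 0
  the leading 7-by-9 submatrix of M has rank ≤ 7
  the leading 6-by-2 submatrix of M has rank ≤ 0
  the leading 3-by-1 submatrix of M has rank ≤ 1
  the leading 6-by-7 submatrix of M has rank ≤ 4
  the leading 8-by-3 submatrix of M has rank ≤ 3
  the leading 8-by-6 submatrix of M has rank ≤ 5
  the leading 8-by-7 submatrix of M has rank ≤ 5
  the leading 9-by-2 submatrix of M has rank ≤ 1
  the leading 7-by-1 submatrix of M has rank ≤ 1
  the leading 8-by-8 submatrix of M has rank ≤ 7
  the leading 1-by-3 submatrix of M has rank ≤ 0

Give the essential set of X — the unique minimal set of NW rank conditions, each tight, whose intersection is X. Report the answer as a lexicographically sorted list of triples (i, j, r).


The tightest implied rank at each (i,j), from the 17 conditions:

  0 0 0 0 0 0 0 0 1 1 1
  0 0 0 0 1 1 1 1 2 2 2
  0 0 1 1 2 2 2 2 3 3 3
  0 0 1 2 3 3 3 3 4 4 4
  0 0 1 2 3 4 4 4 5 5 5
  0 0 1 2 3 4 4 5 6 6 6
  1 1 2 3 4 5 5 6 7 7 7
  1 1 2 3 4 5 5 6 7 8 8
  1 1 2 3 4 5 6 7 8 9 9
  1 2 3 4 5 6 7 8 9 10 10
  1 2 3 4 5 6 7 8 9 10 11

hence w(1..11) = (9, 5, 3, 4, 6, 8, 1, 10, 7, 2, 11).

|D(w)|=24, |Ess(w)|=6:

[(1, 8, 0), (2, 4, 0), (6, 2, 0), (6, 7, 4), (8, 7, 5), (9, 2, 1)]


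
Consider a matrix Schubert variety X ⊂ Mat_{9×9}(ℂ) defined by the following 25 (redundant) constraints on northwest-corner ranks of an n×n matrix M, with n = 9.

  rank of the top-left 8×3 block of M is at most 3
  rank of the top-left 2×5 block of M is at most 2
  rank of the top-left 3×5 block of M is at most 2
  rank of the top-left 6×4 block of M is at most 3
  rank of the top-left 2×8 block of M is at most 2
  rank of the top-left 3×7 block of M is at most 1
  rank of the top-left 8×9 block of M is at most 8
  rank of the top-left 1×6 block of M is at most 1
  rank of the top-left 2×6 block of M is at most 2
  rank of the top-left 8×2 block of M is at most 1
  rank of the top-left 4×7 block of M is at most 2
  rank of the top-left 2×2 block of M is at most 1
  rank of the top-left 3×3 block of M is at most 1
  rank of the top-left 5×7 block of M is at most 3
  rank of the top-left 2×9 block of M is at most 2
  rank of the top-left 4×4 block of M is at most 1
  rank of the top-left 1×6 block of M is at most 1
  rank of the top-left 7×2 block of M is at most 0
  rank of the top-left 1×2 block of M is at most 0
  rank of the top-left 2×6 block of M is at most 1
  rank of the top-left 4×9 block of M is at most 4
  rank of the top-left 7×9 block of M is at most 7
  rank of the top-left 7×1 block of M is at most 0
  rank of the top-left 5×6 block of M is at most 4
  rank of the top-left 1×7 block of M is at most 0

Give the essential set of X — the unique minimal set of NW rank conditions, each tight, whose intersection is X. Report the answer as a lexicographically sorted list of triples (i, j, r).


Propagating the 25 rank bounds to every northwest block:

  row 1: 0  0  0  0  0  0  0  1  1
  row 2: 0  0  1  1  1  1  1  2  2
  row 3: 0  0  1  1  1  1  1  2  3
  row 4: 0  0  1  1  2  2  2  3  4
  row 5: 0  0  1  2  3  3  3  4  5
  row 6: 0  0  1  2  3  4  4  5  6
  row 7: 0  0  1  2  3  4  5  6  7
  row 8: 1  1  2  3  4  5  6  7  8
  row 9: 1  2  3  4  5  6  7  8  9

so w = (8, 3, 9, 5, 4, 6, 7, 1, 2).

Rothe diagram D(w) (24 cells), 4 SE-corners (essential conditions):

[(1, 7, 0), (3, 7, 1), (4, 4, 1), (7, 2, 0)]


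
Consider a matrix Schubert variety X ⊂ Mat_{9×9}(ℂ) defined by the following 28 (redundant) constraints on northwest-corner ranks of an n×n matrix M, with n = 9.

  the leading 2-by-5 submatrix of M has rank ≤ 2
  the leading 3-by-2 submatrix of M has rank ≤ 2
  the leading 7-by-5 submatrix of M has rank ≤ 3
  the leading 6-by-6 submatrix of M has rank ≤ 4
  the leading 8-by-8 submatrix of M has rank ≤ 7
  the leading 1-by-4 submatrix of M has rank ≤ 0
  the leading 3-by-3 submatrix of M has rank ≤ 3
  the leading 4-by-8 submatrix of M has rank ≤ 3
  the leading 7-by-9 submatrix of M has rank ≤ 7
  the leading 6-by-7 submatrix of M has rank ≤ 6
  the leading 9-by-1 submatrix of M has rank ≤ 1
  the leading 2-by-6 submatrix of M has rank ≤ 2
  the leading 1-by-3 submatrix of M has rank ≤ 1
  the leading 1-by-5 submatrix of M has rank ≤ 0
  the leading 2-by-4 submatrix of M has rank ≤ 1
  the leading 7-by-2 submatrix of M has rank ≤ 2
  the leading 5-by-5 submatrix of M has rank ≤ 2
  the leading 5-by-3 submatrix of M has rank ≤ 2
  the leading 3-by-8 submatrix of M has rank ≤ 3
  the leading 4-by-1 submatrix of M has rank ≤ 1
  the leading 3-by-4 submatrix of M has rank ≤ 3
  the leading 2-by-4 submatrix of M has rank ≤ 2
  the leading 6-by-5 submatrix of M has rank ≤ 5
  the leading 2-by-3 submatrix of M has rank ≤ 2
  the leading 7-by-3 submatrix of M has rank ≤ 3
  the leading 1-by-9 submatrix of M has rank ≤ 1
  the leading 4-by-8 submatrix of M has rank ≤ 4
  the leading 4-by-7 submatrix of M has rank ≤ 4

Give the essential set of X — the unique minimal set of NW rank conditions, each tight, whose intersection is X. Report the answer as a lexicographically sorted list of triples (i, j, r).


The tightest implied rank at each (i,j), from the 28 conditions:

  i=1: 0, 0, 0, 0, 0, 1, 1, 1, 1
  i=2: 1, 1, 1, 1, 1, 2, 2, 2, 2
  i=3: 1, 2, 2, 2, 2, 3, 3, 3, 3
  i=4: 1, 2, 2, 2, 2, 3, 3, 3, 4
  i=5: 1, 2, 2, 2, 2, 3, 4, 4, 5
  i=6: 1, 2, 3, 3, 3, 4, 5, 5, 6
  i=7: 1, 2, 3, 3, 3, 4, 5, 6, 7
  i=8: 1, 2, 3, 4, 4, 5, 6, 7, 8
  i=9: 1, 2, 3, 4, 5, 6, 7, 8, 9

so w = (6, 1, 2, 9, 7, 3, 8, 4, 5).

D(w) has 15 cells with 4 SE-corners; essential set:

[(1, 5, 0), (4, 8, 3), (5, 5, 2), (7, 5, 3)]


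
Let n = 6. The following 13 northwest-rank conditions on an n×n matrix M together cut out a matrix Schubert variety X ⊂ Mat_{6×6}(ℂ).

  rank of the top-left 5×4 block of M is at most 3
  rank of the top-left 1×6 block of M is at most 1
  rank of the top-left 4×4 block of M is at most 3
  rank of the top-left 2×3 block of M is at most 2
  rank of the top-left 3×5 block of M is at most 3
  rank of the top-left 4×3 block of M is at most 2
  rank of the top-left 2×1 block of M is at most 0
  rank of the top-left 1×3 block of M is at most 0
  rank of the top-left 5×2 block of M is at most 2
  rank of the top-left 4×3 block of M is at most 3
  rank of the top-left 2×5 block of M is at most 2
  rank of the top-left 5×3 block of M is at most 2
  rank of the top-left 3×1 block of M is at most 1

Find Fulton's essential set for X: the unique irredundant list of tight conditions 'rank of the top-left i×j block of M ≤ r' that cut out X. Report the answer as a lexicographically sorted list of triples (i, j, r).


Recovering R(i,j) via the rank-extension bound from the 13 conditions:

  R[1]: 0 | 0 | 0 | 1 | 1 | 1
  R[2]: 0 | 1 | 1 | 2 | 2 | 2
  R[3]: 1 | 2 | 2 | 3 | 3 | 3
  R[4]: 1 | 2 | 2 | 3 | 4 | 4
  R[5]: 1 | 2 | 2 | 3 | 4 | 5
  R[6]: 1 | 2 | 3 | 4 | 5 | 6

giving w = (4, 2, 1, 5, 6, 3) via Δ²R.

Rothe diagram D(w) (6 cells), 3 SE-corners (essential conditions):

[(1, 3, 0), (2, 1, 0), (5, 3, 2)]


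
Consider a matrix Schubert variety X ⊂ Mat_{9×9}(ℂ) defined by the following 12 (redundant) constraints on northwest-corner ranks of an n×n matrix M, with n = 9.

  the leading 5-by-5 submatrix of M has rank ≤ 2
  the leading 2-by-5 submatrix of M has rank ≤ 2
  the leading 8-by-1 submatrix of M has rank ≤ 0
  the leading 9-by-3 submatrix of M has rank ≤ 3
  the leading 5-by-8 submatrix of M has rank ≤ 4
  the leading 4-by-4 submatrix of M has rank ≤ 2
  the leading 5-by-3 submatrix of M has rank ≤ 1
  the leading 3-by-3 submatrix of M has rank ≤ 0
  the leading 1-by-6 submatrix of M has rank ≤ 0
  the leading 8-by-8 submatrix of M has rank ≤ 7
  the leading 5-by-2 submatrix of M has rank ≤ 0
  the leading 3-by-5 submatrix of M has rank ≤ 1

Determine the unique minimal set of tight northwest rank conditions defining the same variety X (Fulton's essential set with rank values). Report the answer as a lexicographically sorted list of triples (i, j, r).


Rank table r_w(9×9) implied by the 12 constraints:

  i=1: 0 | 0 | 0 | 0 | 0 | 0 | 1 | 1 | 1
  i=2: 0 | 0 | 0 | 1 | 1 | 1 | 2 | 2 | 2
  i=3: 0 | 0 | 0 | 1 | 1 | 2 | 3 | 3 | 3
  i=4: 0 | 0 | 1 | 2 | 2 | 3 | 4 | 4 | 4
  i=5: 0 | 0 | 1 | 2 | 2 | 3 | 4 | 4 | 5
  i=6: 0 | 1 | 2 | 3 | 3 | 4 | 5 | 5 | 6
  i=7: 0 | 1 | 2 | 3 | 4 | 5 | 6 | 6 | 7
  i=8: 0 | 1 | 2 | 3 | 4 | 5 | 6 | 7 | 8
  i=9: 1 | 2 | 3 | 4 | 5 | 6 | 7 | 8 | 9

second differences of R give the permutation w = (7, 4, 6, 3, 9, 2, 5, 8, 1).

Rothe diagram D(w) (22 cells), 7 SE-corners (essential conditions):

[(1, 6, 0), (3, 3, 0), (3, 5, 1), (5, 2, 0), (5, 5, 2), (5, 8, 4), (8, 1, 0)]


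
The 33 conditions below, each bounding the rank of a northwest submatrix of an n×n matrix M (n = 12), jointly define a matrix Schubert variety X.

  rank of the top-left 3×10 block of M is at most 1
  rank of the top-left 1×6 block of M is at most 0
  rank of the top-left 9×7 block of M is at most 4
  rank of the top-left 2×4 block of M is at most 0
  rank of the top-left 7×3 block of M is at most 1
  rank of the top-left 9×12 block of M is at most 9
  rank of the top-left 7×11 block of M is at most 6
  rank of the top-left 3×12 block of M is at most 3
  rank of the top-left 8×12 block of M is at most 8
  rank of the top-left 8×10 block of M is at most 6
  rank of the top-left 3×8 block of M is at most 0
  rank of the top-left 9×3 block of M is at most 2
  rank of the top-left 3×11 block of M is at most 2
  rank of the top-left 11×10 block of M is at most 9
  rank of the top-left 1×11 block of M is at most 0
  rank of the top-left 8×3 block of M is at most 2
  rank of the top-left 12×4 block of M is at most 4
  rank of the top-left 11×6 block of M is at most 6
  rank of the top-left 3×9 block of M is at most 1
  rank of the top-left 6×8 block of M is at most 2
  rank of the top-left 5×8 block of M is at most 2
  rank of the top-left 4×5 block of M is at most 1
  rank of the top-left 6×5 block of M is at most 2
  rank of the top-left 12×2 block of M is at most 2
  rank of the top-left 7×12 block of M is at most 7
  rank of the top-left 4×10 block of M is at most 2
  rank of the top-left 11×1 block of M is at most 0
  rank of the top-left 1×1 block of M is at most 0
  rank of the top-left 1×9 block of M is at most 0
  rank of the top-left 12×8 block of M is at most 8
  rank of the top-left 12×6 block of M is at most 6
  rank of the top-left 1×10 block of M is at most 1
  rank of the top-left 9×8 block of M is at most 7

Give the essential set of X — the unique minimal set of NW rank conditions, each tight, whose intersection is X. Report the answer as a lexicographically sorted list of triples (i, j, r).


The tightest implied rank at each (i,j), from the 33 conditions:

  row 1: 0, 0, 0, 0, 0, 0, 0, 0, 0, 0, 0, 1
  row 2: 0, 0, 0, 0, 0, 0, 0, 0, 1, 1, 1, 2
  row 3: 0, 0, 0, 0, 0, 0, 0, 0, 1, 1, 2, 3
  row 4: 0, 1, 1, 1, 1, 1, 1, 1, 2, 2, 3, 4
  row 5: 0, 1, 1, 2, 2, 2, 2, 2, 3, 3, 4, 5
  row 6: 0, 1, 1, 2, 2, 2, 2, 2, 3, 4, 5, 6
  row 7: 0, 1, 1, 2, 3, 3, 3, 3, 4, 5, 6, 7
  row 8: 0, 1, 2, 3, 4, 4, 4, 4, 5, 6, 7, 8
  row 9: 0, 1, 2, 3, 4, 4, 4, 5, 6, 7, 8, 9
  row 10: 0, 1, 2, 3, 4, 5, 5, 6, 7, 8, 9, 10
  row 11: 0, 1, 2, 3, 4, 5, 6, 7, 8, 9, 10, 11
  row 12: 1, 2, 3, 4, 5, 6, 7, 8, 9, 10, 11, 12

reading off 1-entries of Δ²R: w = (12, 9, 11, 2, 4, 10, 5, 3, 8, 6, 7, 1).

Fulton essential set (7 of the 45 Rothe cells):

[(1, 11, 0), (3, 8, 0), (3, 10, 1), (6, 8, 2), (7, 3, 1), (9, 7, 4), (11, 1, 0)]


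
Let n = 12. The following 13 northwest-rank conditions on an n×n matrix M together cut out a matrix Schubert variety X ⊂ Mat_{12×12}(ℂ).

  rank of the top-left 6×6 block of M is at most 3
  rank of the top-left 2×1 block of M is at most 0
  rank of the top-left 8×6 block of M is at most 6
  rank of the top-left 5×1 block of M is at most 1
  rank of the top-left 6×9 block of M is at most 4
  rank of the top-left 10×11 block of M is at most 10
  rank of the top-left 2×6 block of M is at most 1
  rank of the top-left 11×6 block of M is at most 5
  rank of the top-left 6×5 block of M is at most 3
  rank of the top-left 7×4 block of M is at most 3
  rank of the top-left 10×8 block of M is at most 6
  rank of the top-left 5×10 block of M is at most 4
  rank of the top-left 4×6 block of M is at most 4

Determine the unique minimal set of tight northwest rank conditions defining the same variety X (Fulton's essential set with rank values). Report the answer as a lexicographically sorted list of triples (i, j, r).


Propagating the 13 rank bounds to every northwest block:

  0, 1, 1, 1, 1, 1, 1, 1, 1, 1, 1, 1
  0, 1, 1, 1, 1, 1, 2, 2, 2, 2, 2, 2
  1, 2, 2, 2, 2, 2, 3, 3, 3, 3, 3, 3
  1, 2, 3, 3, 3, 3, 4, 4, 4, 4, 4, 4
  1, 2, 3, 3, 3, 3, 4, 4, 4, 4, 5, 5
  1, 2, 3, 3, 3, 3, 4, 4, 4, 5, 6, 6
  1, 2, 3, 3, 4, 4, 5, 5, 5, 6, 7, 7
  1, 2, 3, 4, 5, 5, 6, 6, 6, 7, 8, 8
  1, 2, 3, 4, 5, 5, 6, 6, 7, 8, 9, 9
  1, 2, 3, 4, 5, 5, 6, 6, 7, 8, 9, 10
  1, 2, 3, 4, 5, 5, 6, 7, 8, 9, 10, 11
  1, 2, 3, 4, 5, 6, 7, 8, 9, 10, 11, 12

reading off 1-entries of Δ²R: w = (2, 7, 1, 3, 11, 10, 5, 4, 9, 12, 8, 6).

D(w) has 23 cells with 8 SE-corners; essential set:

[(2, 1, 0), (2, 6, 1), (5, 10, 4), (6, 6, 3), (6, 9, 4), (7, 4, 3), (10, 8, 6), (11, 6, 5)]


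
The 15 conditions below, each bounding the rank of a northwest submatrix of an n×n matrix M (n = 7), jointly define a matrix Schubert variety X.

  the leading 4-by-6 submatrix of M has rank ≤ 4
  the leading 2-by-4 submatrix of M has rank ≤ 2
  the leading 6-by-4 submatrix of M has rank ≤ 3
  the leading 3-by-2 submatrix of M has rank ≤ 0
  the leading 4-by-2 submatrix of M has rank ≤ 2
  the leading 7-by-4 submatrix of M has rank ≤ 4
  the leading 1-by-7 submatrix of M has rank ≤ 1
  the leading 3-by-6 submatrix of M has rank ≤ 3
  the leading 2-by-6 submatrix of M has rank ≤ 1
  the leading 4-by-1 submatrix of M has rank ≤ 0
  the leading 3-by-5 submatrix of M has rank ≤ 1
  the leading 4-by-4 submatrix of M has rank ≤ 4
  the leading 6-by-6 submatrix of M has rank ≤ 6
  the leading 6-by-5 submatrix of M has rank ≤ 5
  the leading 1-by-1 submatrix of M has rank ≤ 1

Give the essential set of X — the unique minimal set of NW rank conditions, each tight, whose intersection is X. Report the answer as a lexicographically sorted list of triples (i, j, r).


Reconstructing r_w from the 15 given conditions:

  i=1: 0, 0, 1, 1, 1, 1, 1
  i=2: 0, 0, 1, 1, 1, 1, 2
  i=3: 0, 0, 1, 1, 1, 2, 3
  i=4: 0, 1, 2, 2, 2, 3, 4
  i=5: 1, 2, 3, 3, 3, 4, 5
  i=6: 1, 2, 3, 3, 4, 5, 6
  i=7: 1, 2, 3, 4, 5, 6, 7

hence w(1..7) = (3, 7, 6, 2, 1, 5, 4).

Fulton essential set (5 of the 13 Rothe cells):

[(2, 6, 1), (3, 2, 0), (3, 5, 1), (4, 1, 0), (6, 4, 3)]


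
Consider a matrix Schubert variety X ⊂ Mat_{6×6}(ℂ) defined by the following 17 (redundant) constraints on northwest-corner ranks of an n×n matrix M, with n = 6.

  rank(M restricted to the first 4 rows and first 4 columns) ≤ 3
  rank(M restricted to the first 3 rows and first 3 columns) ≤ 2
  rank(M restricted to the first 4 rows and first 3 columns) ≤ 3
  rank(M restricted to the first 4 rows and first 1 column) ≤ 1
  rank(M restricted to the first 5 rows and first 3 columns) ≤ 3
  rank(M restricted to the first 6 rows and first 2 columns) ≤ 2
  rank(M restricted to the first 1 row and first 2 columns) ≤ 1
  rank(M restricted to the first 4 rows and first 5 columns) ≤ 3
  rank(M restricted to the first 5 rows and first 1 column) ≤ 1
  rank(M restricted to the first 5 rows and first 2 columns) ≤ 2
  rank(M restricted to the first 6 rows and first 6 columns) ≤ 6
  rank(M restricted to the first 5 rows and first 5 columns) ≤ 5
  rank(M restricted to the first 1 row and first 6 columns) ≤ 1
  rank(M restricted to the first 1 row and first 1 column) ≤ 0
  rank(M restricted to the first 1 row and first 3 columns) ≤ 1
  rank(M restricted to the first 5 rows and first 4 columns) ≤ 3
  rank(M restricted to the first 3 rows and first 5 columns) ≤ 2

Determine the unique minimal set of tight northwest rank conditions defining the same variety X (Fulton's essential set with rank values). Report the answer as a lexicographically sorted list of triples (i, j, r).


Reconstructing r_w from the 17 given conditions:

  0  1  1  1  1  1
  1  2  2  2  2  2
  1  2  2  2  2  3
  1  2  3  3  3  4
  1  2  3  3  4  5
  1  2  3  4  5  6

hence w(1..6) = (2, 1, 6, 3, 5, 4).

|D(w)|=5, |Ess(w)|=3:

[(1, 1, 0), (3, 5, 2), (5, 4, 3)]


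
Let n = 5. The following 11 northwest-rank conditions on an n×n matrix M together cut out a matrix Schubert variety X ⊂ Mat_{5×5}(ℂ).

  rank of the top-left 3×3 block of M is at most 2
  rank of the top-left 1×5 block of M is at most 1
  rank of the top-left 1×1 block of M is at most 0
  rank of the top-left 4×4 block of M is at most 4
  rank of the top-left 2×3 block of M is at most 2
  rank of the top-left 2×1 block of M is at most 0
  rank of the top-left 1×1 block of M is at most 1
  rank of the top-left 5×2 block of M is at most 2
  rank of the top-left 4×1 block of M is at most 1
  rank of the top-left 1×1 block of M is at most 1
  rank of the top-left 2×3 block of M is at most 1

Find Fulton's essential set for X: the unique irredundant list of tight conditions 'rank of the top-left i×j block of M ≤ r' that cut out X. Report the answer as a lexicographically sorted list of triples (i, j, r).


Recovering R(i,j) via the rank-extension bound from the 11 conditions:

  i=1: 0  1  1  1  1
  i=2: 0  1  1  2  2
  i=3: 1  2  2  3  3
  i=4: 1  2  3  4  4
  i=5: 1  2  3  4  5

so w = (2, 4, 1, 3, 5).

D(w) has 3 cells with 2 SE-corners; essential set:

[(2, 1, 0), (2, 3, 1)]


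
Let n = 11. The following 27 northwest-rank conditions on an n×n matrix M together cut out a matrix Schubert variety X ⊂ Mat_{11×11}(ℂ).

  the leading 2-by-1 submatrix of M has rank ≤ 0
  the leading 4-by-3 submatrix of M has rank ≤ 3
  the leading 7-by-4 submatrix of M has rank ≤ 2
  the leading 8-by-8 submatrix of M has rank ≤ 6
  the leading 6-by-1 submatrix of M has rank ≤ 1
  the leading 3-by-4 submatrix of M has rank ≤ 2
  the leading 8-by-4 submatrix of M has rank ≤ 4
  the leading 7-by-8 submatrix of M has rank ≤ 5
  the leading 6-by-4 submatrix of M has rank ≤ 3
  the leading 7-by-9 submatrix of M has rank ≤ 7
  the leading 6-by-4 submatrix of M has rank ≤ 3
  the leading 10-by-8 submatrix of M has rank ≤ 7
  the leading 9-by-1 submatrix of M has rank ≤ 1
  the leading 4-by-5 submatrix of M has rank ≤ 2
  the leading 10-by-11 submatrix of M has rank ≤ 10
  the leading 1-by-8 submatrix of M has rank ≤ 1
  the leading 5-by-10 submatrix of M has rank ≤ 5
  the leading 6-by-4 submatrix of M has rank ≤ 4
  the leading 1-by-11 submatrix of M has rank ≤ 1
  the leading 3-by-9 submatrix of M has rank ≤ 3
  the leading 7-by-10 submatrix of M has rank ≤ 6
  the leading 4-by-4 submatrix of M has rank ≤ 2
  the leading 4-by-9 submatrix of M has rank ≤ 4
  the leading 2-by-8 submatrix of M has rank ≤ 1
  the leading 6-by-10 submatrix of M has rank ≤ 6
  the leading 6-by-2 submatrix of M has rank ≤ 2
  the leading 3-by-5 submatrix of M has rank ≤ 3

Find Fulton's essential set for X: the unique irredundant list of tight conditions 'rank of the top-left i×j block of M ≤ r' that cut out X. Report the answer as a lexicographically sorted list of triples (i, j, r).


Recovering R(i,j) via the rank-extension bound from the 27 conditions:

  i=1: 0 1 1 1 1 1 1 1 1 1 1
  i=2: 0 1 1 1 1 1 1 1 2 2 2
  i=3: 1 2 2 2 2 2 2 2 3 3 3
  i=4: 1 2 2 2 2 3 3 3 4 4 4
  i=5: 1 2 2 2 3 4 4 4 5 5 5
  i=6: 1 2 2 2 3 4 5 5 6 6 6
  i=7: 1 2 2 2 3 4 5 5 6 6 7
  i=8: 1 2 3 3 4 5 6 6 7 7 8
  i=9: 1 2 3 4 5 6 7 7 8 8 9
  i=10: 1 2 3 4 5 6 7 7 8 9 10
  i=11: 1 2 3 4 5 6 7 8 9 10 11

the unique w with this rank table is (2, 9, 1, 6, 5, 7, 11, 3, 4, 10, 8).

7 SE-corners of the 20-cell Rothe diagram give Ess(w):

[(2, 1, 0), (2, 8, 1), (4, 5, 2), (7, 4, 2), (7, 8, 5), (7, 10, 6), (10, 8, 7)]


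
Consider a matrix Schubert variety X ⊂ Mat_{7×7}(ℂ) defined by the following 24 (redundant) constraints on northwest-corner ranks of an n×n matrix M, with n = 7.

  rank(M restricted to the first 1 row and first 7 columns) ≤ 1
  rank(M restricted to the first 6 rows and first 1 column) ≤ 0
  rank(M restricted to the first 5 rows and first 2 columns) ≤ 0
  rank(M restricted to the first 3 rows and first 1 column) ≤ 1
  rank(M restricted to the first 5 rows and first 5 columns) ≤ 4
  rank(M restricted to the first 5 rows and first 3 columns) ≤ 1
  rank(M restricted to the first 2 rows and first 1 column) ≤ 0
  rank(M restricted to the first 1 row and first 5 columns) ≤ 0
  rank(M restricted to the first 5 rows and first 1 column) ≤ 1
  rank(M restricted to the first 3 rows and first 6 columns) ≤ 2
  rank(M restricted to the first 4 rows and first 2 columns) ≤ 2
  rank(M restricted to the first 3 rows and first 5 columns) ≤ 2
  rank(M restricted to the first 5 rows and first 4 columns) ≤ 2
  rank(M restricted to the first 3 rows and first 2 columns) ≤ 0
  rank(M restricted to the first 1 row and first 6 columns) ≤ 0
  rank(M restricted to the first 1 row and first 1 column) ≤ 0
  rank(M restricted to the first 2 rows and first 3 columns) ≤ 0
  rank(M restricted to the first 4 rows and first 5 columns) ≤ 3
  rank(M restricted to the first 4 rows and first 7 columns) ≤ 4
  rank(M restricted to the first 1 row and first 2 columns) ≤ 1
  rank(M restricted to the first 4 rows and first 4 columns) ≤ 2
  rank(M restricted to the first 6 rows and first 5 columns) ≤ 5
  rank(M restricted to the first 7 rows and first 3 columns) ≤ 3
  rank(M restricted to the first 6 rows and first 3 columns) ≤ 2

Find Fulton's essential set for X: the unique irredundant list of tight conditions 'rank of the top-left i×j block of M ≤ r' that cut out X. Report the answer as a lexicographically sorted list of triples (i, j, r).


Computing R[i][j] = min implied NW-rank bound (n=7, 24 conditions):

  i=1: 0 0 0 0 0 0 1
  i=2: 0 0 0 1 1 1 2
  i=3: 0 0 1 2 2 2 3
  i=4: 0 0 1 2 3 3 4
  i=5: 0 0 1 2 3 4 5
  i=6: 0 1 2 3 4 5 6
  i=7: 1 2 3 4 5 6 7

giving w = (7, 4, 3, 5, 6, 2, 1) via Δ²R.

Rothe diagram D(w) (16 cells), 4 SE-corners (essential conditions):

[(1, 6, 0), (2, 3, 0), (5, 2, 0), (6, 1, 0)]


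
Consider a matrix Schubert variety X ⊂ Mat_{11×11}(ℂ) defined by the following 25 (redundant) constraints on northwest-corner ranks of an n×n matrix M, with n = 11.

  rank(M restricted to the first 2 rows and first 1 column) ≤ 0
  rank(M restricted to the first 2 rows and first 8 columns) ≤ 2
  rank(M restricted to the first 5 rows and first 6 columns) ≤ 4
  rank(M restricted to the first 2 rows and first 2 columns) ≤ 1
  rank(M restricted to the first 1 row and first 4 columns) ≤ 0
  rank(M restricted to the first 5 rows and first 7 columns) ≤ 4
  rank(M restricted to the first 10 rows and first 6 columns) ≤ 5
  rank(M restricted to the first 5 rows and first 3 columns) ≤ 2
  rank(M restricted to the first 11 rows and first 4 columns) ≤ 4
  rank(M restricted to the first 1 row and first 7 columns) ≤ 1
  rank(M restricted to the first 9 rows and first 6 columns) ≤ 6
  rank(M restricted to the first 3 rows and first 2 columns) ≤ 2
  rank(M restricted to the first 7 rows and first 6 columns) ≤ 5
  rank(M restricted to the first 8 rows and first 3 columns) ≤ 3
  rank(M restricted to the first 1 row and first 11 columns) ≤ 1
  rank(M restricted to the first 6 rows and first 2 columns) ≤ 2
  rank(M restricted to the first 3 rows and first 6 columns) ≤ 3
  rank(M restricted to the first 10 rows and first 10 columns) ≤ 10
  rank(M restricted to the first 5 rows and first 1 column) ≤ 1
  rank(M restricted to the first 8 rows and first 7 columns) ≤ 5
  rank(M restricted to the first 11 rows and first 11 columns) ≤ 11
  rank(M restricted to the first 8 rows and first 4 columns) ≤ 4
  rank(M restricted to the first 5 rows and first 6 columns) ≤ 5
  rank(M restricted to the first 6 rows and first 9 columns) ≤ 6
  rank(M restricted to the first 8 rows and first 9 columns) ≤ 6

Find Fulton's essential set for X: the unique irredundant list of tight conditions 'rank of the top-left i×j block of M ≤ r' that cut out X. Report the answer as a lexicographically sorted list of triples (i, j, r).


Rank table r_w(11×11) implied by the 25 constraints:

  R[1]: 0 | 0 | 0 | 0 | 1 | 1 | 1 | 1 | 1 | 1 | 1
  R[2]: 0 | 1 | 1 | 1 | 2 | 2 | 2 | 2 | 2 | 2 | 2
  R[3]: 1 | 2 | 2 | 2 | 3 | 3 | 3 | 3 | 3 | 3 | 3
  R[4]: 1 | 2 | 2 | 3 | 4 | 4 | 4 | 4 | 4 | 4 | 4
  R[5]: 1 | 2 | 2 | 3 | 4 | 4 | 4 | 5 | 5 | 5 | 5
  R[6]: 1 | 2 | 3 | 4 | 5 | 5 | 5 | 6 | 6 | 6 | 6
  R[7]: 1 | 2 | 3 | 4 | 5 | 5 | 5 | 6 | 6 | 7 | 7
  R[8]: 1 | 2 | 3 | 4 | 5 | 5 | 5 | 6 | 6 | 7 | 8
  R[9]: 1 | 2 | 3 | 4 | 5 | 5 | 6 | 7 | 7 | 8 | 9
  R[10]: 1 | 2 | 3 | 4 | 5 | 5 | 6 | 7 | 8 | 9 | 10
  R[11]: 1 | 2 | 3 | 4 | 5 | 6 | 7 | 8 | 9 | 10 | 11

giving w = (5, 2, 1, 4, 8, 3, 10, 11, 7, 9, 6) via Δ²R.

7 SE-corners of the 17-cell Rothe diagram give Ess(w):

[(1, 4, 0), (2, 1, 0), (5, 3, 2), (5, 7, 4), (8, 7, 5), (8, 9, 6), (10, 6, 5)]


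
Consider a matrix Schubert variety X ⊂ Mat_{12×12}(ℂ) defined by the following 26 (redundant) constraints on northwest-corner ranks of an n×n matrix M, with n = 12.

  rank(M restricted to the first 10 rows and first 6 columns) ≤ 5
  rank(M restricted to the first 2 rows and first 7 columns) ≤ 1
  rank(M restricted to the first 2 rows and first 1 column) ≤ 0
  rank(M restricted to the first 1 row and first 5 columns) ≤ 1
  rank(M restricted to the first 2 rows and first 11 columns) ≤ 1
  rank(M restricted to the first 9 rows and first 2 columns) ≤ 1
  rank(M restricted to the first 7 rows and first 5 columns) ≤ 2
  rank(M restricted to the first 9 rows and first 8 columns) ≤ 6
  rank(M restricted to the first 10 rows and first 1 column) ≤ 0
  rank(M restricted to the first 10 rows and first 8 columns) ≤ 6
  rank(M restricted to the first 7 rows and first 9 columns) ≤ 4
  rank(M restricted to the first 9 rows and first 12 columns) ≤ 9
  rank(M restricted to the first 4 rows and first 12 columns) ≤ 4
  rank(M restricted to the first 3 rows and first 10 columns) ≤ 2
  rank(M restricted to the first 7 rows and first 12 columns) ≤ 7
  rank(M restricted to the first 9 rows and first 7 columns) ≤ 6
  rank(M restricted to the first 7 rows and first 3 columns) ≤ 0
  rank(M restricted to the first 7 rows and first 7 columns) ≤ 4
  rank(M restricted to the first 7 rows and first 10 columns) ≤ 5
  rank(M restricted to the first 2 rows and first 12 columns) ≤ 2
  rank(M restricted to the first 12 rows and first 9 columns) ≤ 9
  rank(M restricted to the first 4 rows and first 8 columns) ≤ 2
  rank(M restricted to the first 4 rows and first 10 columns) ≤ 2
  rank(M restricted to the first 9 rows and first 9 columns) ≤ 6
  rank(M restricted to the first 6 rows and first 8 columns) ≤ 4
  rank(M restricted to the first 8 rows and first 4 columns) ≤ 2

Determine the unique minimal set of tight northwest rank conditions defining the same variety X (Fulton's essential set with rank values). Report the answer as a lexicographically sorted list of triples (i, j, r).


Reconstructing r_w from the 26 given conditions:

  0 0 0 1 1 1 1 1 1 1 1 1
  0 0 0 1 1 1 1 1 1 1 1 2
  0 0 0 1 2 2 2 2 2 2 2 3
  0 0 0 1 2 2 2 2 2 2 3 4
  0 0 0 1 2 3 3 3 3 3 4 5
  0 0 0 1 2 3 4 4 4 4 5 6
  0 0 0 1 2 3 4 4 4 5 6 7
  0 1 1 2 3 4 5 5 5 6 7 8
  0 1 2 3 4 5 6 6 6 7 8 9
  0 1 2 3 4 5 6 6 7 8 9 10
  1 2 3 4 5 6 7 7 8 9 10 11
  1 2 3 4 5 6 7 8 9 10 11 12

reading off 1-entries of Δ²R: w = (4, 12, 5, 11, 6, 7, 10, 2, 3, 9, 1, 8).

6 SE-corners of the 39-cell Rothe diagram give Ess(w):

[(2, 11, 1), (4, 10, 2), (7, 3, 0), (7, 9, 4), (10, 1, 0), (10, 8, 6)]


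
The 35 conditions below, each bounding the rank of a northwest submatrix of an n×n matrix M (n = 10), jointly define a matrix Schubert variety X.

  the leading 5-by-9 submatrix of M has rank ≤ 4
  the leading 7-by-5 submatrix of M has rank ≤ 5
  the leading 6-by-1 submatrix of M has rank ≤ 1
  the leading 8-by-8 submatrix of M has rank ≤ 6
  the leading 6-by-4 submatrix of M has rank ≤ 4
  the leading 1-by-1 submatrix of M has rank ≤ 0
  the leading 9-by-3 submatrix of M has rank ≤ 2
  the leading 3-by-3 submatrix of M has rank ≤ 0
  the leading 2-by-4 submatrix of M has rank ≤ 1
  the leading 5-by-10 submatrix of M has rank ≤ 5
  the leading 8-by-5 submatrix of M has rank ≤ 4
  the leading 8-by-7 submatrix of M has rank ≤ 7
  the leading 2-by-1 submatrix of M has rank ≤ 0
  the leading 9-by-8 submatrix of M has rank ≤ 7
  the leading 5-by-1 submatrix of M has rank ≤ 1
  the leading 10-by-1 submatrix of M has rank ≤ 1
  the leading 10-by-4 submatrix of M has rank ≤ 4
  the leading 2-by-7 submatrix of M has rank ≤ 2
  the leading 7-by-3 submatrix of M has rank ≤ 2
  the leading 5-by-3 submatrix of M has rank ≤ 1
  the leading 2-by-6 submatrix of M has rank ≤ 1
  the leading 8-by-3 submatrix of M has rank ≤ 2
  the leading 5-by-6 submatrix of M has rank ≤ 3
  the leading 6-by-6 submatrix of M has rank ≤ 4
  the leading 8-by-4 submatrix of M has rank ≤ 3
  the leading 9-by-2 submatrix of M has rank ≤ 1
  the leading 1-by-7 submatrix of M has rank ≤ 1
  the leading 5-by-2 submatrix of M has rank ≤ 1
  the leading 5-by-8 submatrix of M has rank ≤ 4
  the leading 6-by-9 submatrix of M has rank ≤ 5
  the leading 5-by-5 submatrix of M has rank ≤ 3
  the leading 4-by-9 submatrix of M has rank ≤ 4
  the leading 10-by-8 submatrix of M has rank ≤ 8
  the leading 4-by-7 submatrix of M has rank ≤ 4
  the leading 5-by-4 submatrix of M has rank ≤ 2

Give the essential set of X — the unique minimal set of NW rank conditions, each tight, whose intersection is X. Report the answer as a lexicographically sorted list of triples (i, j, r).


Computing R[i][j] = min implied NW-rank bound (n=10, 35 conditions):

  row 1: 0 0 0 1 1 1 1 1 1 1
  row 2: 0 0 0 1 1 1 2 2 2 2
  row 3: 0 0 0 1 2 2 3 3 3 3
  row 4: 1 1 1 2 3 3 4 4 4 4
  row 5: 1 1 1 2 3 3 4 4 4 5
  row 6: 1 1 2 3 4 4 5 5 5 6
  row 7: 1 1 2 3 4 5 6 6 6 7
  row 8: 1 1 2 3 4 5 6 6 7 8
  row 9: 1 1 2 3 4 5 6 7 8 9
  row 10: 1 2 3 4 5 6 7 8 9 10

reading off 1-entries of Δ²R: w = (4, 7, 5, 1, 10, 3, 6, 9, 8, 2).

Rothe diagram D(w) (21 cells), 7 SE-corners (essential conditions):

[(2, 6, 1), (3, 3, 0), (5, 3, 1), (5, 6, 3), (5, 9, 4), (8, 8, 6), (9, 2, 1)]
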